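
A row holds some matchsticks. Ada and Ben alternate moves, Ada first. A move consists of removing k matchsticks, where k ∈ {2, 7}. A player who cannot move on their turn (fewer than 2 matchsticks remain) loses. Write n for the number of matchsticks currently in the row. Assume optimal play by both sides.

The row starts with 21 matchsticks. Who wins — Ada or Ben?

Ada wins.

Label each position W (a win for the player to move) or L (a loss). A position with no legal move is L; any other position is W exactly when some move reaches an L, and L when every move reaches a W.
n=0: no move → L
n=1: no move → L
n=2: →0(L), so W
n=3: →1(L), so W
n=4: →2(W) only, which is W, so L
n=5: →3(W) only, which is W, so L
n=6: →4(L), so W
n=7: →5(L), so W
n=8: →1(L), so W
n=9: →7(W), 2(W) — all W, so L
n=10: →8(W), 3(W) — all W, so L
n=11: →9(L), so W
n=12: →10(L), so W
n=13: →11(W), 6(W) — all W, so L
n=14: →12(W), 7(W) — all W, so L
n=15: →13(L), so W
n=16: →14(L), so W
n=17: →10(L), so W
n=18: →16(W), 11(W) — all W, so L
n=19: →17(W), 12(W) — all W, so L
n=20: →18(L), so W
n=21: →19(L), so W
The starting position 21 is W: Ada should remove 2, leaving 19, handing over an L position.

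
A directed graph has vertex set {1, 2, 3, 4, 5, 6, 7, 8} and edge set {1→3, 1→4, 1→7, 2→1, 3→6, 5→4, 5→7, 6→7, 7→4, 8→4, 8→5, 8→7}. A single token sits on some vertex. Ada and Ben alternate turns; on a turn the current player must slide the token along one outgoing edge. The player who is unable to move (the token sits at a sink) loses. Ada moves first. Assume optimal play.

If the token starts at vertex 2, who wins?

Ben wins.

Classify positions by backward induction: terminal positions (no move available) are L. From any other position, the mover wins iff some move reaches an L.
Every edge goes from a vertex to one that appears earlier in the order 4, 7, 6, 3, 5, 8, 1, 2, so processing vertices in that order labels each vertex after all of its successors.
4: no outgoing edge → L
7: W (go to 4, an L position)
6: L (sole option 7(W) is W)
3: W (go to 6, an L position)
5: W (go to 4, an L position)
8: W (go to 4, an L position)
1: W (go to 4, an L position)
2: L (sole option 1(W) is W)
The starting position 2 is L: whatever Ada does, the opponent receives a W position.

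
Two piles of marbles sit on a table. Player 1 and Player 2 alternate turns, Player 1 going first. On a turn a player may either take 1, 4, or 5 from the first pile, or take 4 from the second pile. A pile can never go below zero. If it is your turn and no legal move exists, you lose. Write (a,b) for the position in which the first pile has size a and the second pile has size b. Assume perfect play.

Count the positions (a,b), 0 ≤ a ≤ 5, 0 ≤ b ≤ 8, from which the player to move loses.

18

Label each position W (a win for the player to move) or L (a loss). A position with no legal move is L; any other position is W exactly when some move reaches an L, and L when every move reaches a W.
Every move lowers a or b (never raises either), so fill the grid row by row in increasing a, and left to right within a row: each cell's successors are then already labelled.
      b=0  b=1  b=2  b=3  b=4  b=5  b=6  b=7  b=8
a=0:    L    L    L    L    W    W    W    W    L
a=1:    W    W    W    W    L    L    L    L    W
a=2:    L    L    L    L    W    W    W    W    L
a=3:    W    W    W    W    L    L    L    L    W
a=4:    W    W    W    W    W    W    W    W    W
a=5:    W    W    W    W    W    W    W    W    W
Cells with no legal move (terminal, hence L): (0,0), (0,1), (0,2), (0,3).
The remaining L cells, each justified by listing all of its moves:
(0,8): only reaches (0,4)(W), which is W → L
(1,4): only reaches (0,4)(W), (1,0)(W), all W → L
(1,5): only reaches (0,5)(W), (1,1)(W), all W → L
(1,6): only reaches (0,6)(W), (1,2)(W), all W → L
(1,7): only reaches (0,7)(W), (1,3)(W), all W → L
(2,0): only reaches (1,0)(W), which is W → L
(2,1): only reaches (1,1)(W), which is W → L
(2,2): only reaches (1,2)(W), which is W → L
(2,3): only reaches (1,3)(W), which is W → L
(2,8): only reaches (1,8)(W), (2,4)(W), all W → L
(3,4): only reaches (2,4)(W), (3,0)(W), all W → L
(3,5): only reaches (2,5)(W), (3,1)(W), all W → L
(3,6): only reaches (2,6)(W), (3,2)(W), all W → L
(3,7): only reaches (2,7)(W), (3,3)(W), all W → L
Every other cell has at least one move into one of the L cells above, so it is W.
L cells per row: a=0: 5, a=1: 4, a=2: 5, a=3: 4, a=4: 0, a=5: 0; total 18.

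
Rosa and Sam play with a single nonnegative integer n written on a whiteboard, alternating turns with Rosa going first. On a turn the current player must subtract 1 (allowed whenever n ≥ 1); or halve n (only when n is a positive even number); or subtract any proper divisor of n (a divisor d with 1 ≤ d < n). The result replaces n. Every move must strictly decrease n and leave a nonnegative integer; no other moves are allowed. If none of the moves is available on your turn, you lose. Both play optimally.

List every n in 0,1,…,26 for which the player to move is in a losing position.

Work bottom-up. With no move the player to move loses. Otherwise the position is W if at least one move leads to an L position for the opponent, and L if every move leads to a W.
n=0: no move → L
n=1: can move to 0, which is L ⇒ W
n=2: the only move is to 1(W), a W ⇒ L
n=3: can move to 2, which is L ⇒ W
n=4: can move to 2, which is L ⇒ W
n=5: the only move is to 4(W), a W ⇒ L
n=6: can move to 5, which is L ⇒ W
n=7: the only move is to 6(W), a W ⇒ L
n=8: can move to 7, which is L ⇒ W
n=9: moves to 6(W), 8(W); every one is W ⇒ L
n=10: can move to 5, which is L ⇒ W
n=11: the only move is to 10(W), a W ⇒ L
n=12: can move to 9, which is L ⇒ W
n=13: the only move is to 12(W), a W ⇒ L
n=14: can move to 7, which is L ⇒ W
n=15: moves to 10(W), 12(W), 14(W); every one is W ⇒ L
n=16: can move to 15, which is L ⇒ W
n=17: the only move is to 16(W), a W ⇒ L
n=18: can move to 9, which is L ⇒ W
n=19: the only move is to 18(W), a W ⇒ L
n=20: can move to 15, which is L ⇒ W
n=21: moves to 14(W), 18(W), 20(W); every one is W ⇒ L
n=22: can move to 11, which is L ⇒ W
n=23: the only move is to 22(W), a W ⇒ L
n=24: can move to 21, which is L ⇒ W
n=25: moves to 20(W), 24(W); every one is W ⇒ L
n=26: can move to 13, which is L ⇒ W
The losing starting values of n are exactly the entries labelled L in this table (13 of them).

0, 2, 5, 7, 9, 11, 13, 15, 17, 19, 21, 23, 25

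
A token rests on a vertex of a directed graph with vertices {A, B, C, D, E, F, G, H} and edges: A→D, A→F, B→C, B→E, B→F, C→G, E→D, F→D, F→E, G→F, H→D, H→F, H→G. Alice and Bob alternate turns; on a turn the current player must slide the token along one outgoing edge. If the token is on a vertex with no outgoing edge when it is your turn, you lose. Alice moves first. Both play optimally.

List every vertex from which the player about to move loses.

B, D, G

Use the standard recursion: the mover loses at a terminal position; elsewhere, the mover wins exactly when some move hands the opponent an L position.
Every edge goes from a vertex to one that appears earlier in the order D, E, F, G, H, C, A, B, so processing vertices in that order labels each vertex after all of its successors.
D: no outgoing edge → L
E: reaches L-position D → W
F: reaches L-position D → W
G: only reaches F(W), which is W → L
H: reaches L-position G → W
C: reaches L-position G → W
A: reaches L-position D → W
B: only reaches C(W), F(W), E(W), all W → L
The losing starting vertices are exactly the entries labelled L in this table (3 of them).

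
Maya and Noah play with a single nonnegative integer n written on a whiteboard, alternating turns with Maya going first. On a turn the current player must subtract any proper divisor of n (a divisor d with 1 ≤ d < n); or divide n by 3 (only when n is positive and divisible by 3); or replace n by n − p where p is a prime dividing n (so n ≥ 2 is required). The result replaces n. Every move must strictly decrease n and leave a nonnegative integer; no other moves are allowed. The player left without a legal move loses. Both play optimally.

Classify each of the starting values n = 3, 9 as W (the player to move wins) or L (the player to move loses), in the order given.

Compute win/loss labels from the base case upward. A position with no move is L. Any other position is W if it can reach an L in one move, else L.
n=0: no move → L
n=1: no move → L
n=2: →0(L), so W
n=3: →0(L), so W
n=4: →2(W), 3(W) — all W, so L
n=5: →0(L), so W
n=6: →4(L), so W
n=7: →0(L), so W
n=8: →4(L), so W
n=9: →3(W), 6(W), 8(W) — all W, so L

3: W, 9: L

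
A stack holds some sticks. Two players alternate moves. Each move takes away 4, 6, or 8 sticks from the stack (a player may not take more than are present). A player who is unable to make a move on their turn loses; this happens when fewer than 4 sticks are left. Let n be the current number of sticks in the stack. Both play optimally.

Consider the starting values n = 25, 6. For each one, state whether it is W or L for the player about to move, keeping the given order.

25: L, 6: W

Compute win/loss labels from the base case upward. A position with no move is L. Any other position is W if it can reach an L in one move, else L.
n=0: no move → L
n=1: no move → L
n=2: no move → L
n=3: no move → L
n=4: →0(L), so W
n=5: →1(L), so W
n=6: →2(L), so W
n=7: →3(L), so W
n=8: →2(L), so W
n=9: →3(L), so W
n=10: →2(L), so W
n=11: →3(L), so W
n=12: →8(W), 6(W), 4(W) — all W, so L
n=13: →9(W), 7(W), 5(W) — all W, so L
n=14: →10(W), 8(W), 6(W) — all W, so L
n=15: →11(W), 9(W), 7(W) — all W, so L
n=16: →12(L), so W
n=17: →13(L), so W
n=18: →14(L), so W
n=19: →15(L), so W
n=20: →14(L), so W
n=21: →15(L), so W
n=22: →14(L), so W
n=23: →15(L), so W
n=24: →20(W), 18(W), 16(W) — all W, so L
n=25: →21(W), 19(W), 17(W) — all W, so L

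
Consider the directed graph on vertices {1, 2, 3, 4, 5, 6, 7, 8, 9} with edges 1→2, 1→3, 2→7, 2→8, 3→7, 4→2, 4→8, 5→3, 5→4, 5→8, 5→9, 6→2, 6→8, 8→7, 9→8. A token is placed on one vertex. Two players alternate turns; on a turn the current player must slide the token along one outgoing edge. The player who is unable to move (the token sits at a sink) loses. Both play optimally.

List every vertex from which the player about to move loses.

Positions with no move are L. A position that does have a move is losing for the player to move precisely when every available move leads to a winning position for the opponent. Fill in the labels:
Every edge goes from a vertex to one that appears earlier in the order 7, 8, 9, 2, 6, 3, 4, 5, 1, so processing vertices in that order labels each vertex after all of its successors.
7: no outgoing edge → L
8: can move to 7, which is L ⇒ W
9: the only move is to 8(W), a W ⇒ L
2: can move to 7, which is L ⇒ W
6: moves to 2(W), 8(W); every one is W ⇒ L
3: can move to 7, which is L ⇒ W
4: moves to 2(W), 8(W); every one is W ⇒ L
5: can move to 4, which is L ⇒ W
1: moves to 3(W), 2(W); every one is W ⇒ L
The losing starting vertices are exactly the entries labelled L in this table (5 of them).

1, 4, 6, 7, 9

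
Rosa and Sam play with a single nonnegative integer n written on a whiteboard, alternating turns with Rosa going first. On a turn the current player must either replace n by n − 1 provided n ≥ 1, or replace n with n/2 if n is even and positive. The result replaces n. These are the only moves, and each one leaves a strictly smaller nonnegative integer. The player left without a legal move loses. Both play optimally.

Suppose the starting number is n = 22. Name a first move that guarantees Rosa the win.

Use the standard recursion: the mover loses at a terminal position; elsewhere, the mover wins exactly when some move hands the opponent an L position.
n=0: no move → L
n=1: →0(L), so W
n=2: →1(W) only, which is W, so L
n=3: →2(L), so W
n=4: →2(L), so W
n=5: →4(W) only, which is W, so L
n=6: →5(L), so W
n=7: →6(W) only, which is W, so L
n=8: →7(L), so W
n=9: →8(W) only, which is W, so L
n=10: →5(L), so W
n=11: →10(W) only, which is W, so L
n=12: →11(L), so W
n=13: →12(W) only, which is W, so L
n=14: →7(L), so W
n=15: →14(W) only, which is W, so L
n=16: →15(L), so W
n=17: →16(W) only, which is W, so L
n=18: →9(L), so W
n=19: →18(W) only, which is W, so L
n=20: →19(L), so W
n=21: →20(W) only, which is W, so L
n=22: →11(L), so W
From 22, the L positions reachable in one move are: 11, 21. Any move reaching one of these is winning.

Move to 11.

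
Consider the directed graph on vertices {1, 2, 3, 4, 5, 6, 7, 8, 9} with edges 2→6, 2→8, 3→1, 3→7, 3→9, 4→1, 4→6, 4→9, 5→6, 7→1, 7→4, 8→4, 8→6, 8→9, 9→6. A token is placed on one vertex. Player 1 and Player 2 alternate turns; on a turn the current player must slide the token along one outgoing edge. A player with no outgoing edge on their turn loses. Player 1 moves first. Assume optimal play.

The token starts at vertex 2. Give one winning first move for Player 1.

Use the standard recursion: the mover loses at a terminal position; elsewhere, the mover wins exactly when some move hands the opponent an L position.
Every edge goes from a vertex to one that appears earlier in the order 1, 6, 9, 4, 8, 2, 7, 5, 3, so processing vertices in that order labels each vertex after all of its successors.
1: no outgoing edge → L
6: no outgoing edge → L
9: reaches L-position 6 → W
4: reaches L-position 6 → W
8: reaches L-position 6 → W
2: reaches L-position 6 → W
7: reaches L-position 1 → W
5: reaches L-position 6 → W
3: reaches L-position 1 → W
From 2, the L positions reachable in one move are: 6.

Move to 6.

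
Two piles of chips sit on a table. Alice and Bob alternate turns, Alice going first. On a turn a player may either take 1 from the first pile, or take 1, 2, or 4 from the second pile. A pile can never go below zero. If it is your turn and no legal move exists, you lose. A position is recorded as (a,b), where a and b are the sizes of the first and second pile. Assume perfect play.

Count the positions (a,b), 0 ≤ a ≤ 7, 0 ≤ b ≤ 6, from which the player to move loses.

20

Classify positions by backward induction: terminal positions (no move available) are L. From any other position, the mover wins iff some move reaches an L.
Every move lowers a or b (never raises either), so fill the grid row by row in increasing a, and left to right within a row: each cell's successors are then already labelled.
      b=0  b=1  b=2  b=3  b=4  b=5  b=6
a=0:    L    W    W    L    W    W    L
a=1:    W    L    W    W    L    W    W
a=2:    L    W    W    L    W    W    L
a=3:    W    L    W    W    L    W    W
a=4:    L    W    W    L    W    W    L
a=5:    W    L    W    W    L    W    W
a=6:    L    W    W    L    W    W    L
a=7:    W    L    W    W    L    W    W
Cells with no legal move (terminal, hence L): (0,0).
The remaining L cells, each justified by listing all of its moves:
(0,3): L (options (0,2)(W), (0,1)(W) are all W)
(0,6): L (options (0,5)(W), (0,4)(W), (0,2)(W) are all W)
(1,1): L (options (0,1)(W), (1,0)(W) are all W)
(1,4): L (options (0,4)(W), (1,3)(W), (1,2)(W), (1,0)(W) are all W)
(2,0): L (sole option (1,0)(W) is W)
(2,3): L (options (1,3)(W), (2,2)(W), (2,1)(W) are all W)
(2,6): L (options (1,6)(W), (2,5)(W), (2,4)(W), (2,2)(W) are all W)
(3,1): L (options (2,1)(W), (3,0)(W) are all W)
(3,4): L (options (2,4)(W), (3,3)(W), (3,2)(W), (3,0)(W) are all W)
(4,0): L (sole option (3,0)(W) is W)
(4,3): L (options (3,3)(W), (4,2)(W), (4,1)(W) are all W)
(4,6): L (options (3,6)(W), (4,5)(W), (4,4)(W), (4,2)(W) are all W)
(5,1): L (options (4,1)(W), (5,0)(W) are all W)
(5,4): L (options (4,4)(W), (5,3)(W), (5,2)(W), (5,0)(W) are all W)
(6,0): L (sole option (5,0)(W) is W)
(6,3): L (options (5,3)(W), (6,2)(W), (6,1)(W) are all W)
(6,6): L (options (5,6)(W), (6,5)(W), (6,4)(W), (6,2)(W) are all W)
(7,1): L (options (6,1)(W), (7,0)(W) are all W)
(7,4): L (options (6,4)(W), (7,3)(W), (7,2)(W), (7,0)(W) are all W)
Every other cell has at least one move into one of the L cells above, so it is W.
L cells per row: a=0: 3, a=1: 2, a=2: 3, a=3: 2, a=4: 3, a=5: 2, a=6: 3, a=7: 2; total 20.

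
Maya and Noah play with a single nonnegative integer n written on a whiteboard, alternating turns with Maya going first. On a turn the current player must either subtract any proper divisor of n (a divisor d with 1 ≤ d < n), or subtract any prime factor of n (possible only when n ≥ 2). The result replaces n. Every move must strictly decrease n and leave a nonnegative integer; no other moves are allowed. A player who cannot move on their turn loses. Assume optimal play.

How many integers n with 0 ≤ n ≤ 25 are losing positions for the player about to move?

Work bottom-up. With no move the player to move loses. Otherwise the position is W if at least one move leads to an L position for the opponent, and L if every move leads to a W.
n=0: no move → L
n=1: no move → L
n=2: can move to 0, which is L ⇒ W
n=3: can move to 0, which is L ⇒ W
n=4: moves to 2(W), 3(W); every one is W ⇒ L
n=5: can move to 0, which is L ⇒ W
n=6: can move to 4, which is L ⇒ W
n=7: can move to 0, which is L ⇒ W
n=8: can move to 4, which is L ⇒ W
n=9: moves to 6(W), 8(W); every one is W ⇒ L
n=10: can move to 9, which is L ⇒ W
n=11: can move to 0, which is L ⇒ W
n=12: can move to 9, which is L ⇒ W
n=13: can move to 0, which is L ⇒ W
n=14: moves to 7(W), 12(W), 13(W); every one is W ⇒ L
n=15: can move to 14, which is L ⇒ W
n=16: can move to 14, which is L ⇒ W
n=17: can move to 0, which is L ⇒ W
n=18: can move to 9, which is L ⇒ W
n=19: can move to 0, which is L ⇒ W
n=20: moves to 10(W), 15(W), 16(W), 18(W), 19(W); every one is W ⇒ L
n=21: can move to 14, which is L ⇒ W
n=22: can move to 20, which is L ⇒ W
n=23: can move to 0, which is L ⇒ W
n=24: can move to 20, which is L ⇒ W
n=25: can move to 20, which is L ⇒ W
L entries with 0 ≤ n ≤ 25: n = 0, 1, 4, 9, 14, 20; that makes 6.

6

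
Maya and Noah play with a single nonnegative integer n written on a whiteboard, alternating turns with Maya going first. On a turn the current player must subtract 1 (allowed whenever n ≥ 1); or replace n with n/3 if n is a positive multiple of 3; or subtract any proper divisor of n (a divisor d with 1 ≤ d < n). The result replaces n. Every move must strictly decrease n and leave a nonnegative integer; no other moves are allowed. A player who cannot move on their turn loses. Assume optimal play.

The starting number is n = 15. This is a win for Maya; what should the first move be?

Move to 5.

Use the standard recursion: the mover loses at a terminal position; elsewhere, the mover wins exactly when some move hands the opponent an L position.
n=0: no move → L
n=1: →0(L), so W
n=2: →1(W) only, which is W, so L
n=3: →2(L), so W
n=4: →2(L), so W
n=5: →4(W) only, which is W, so L
n=6: →2(L), so W
n=7: →6(W) only, which is W, so L
n=8: →7(L), so W
n=9: →3(W), 6(W), 8(W) — all W, so L
n=10: →5(L), so W
n=11: →10(W) only, which is W, so L
n=12: →9(L), so W
n=13: →12(W) only, which is W, so L
n=14: →7(L), so W
n=15: →5(L), so W
From 15, the L positions reachable in one move are: 5.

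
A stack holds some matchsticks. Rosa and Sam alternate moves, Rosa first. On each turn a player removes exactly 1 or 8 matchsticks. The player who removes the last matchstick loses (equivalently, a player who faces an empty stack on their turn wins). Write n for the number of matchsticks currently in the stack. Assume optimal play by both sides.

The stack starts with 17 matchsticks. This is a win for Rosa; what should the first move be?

Remove 1, leaving 16.

Label each position W (a win for the player to move) or L (a loss). A position with no legal move is W; any other position is W exactly when some move reaches an L, and L when every move reaches a W.
n=0: no move; the opponent has just taken the last matchstick and therefore loses → W
n=1: →0(W) only, which is W, so L
n=2: →1(L), so W
n=3: →2(W) only, which is W, so L
n=4: →3(L), so W
n=5: →4(W) only, which is W, so L
n=6: →5(L), so W
n=7: →6(W) only, which is W, so L
n=8: →7(L), so W
n=9: →1(L), so W
n=10: →9(W), 2(W) — all W, so L
n=11: →10(L), so W
n=12: →11(W), 4(W) — all W, so L
n=13: →12(L), so W
n=14: →13(W), 6(W) — all W, so L
n=15: →14(L), so W
n=16: →15(W), 8(W) — all W, so L
n=17: →16(L), so W
From 17, the L positions reachable in one move are: 16.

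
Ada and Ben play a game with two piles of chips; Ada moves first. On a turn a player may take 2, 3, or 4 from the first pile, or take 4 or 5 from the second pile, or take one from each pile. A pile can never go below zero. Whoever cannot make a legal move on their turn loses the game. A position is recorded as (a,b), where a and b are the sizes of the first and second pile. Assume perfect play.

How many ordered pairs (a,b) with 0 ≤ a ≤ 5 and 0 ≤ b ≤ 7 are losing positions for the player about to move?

Compute win/loss labels from the base case upward. A position with no move is L. Any other position is W if it can reach an L in one move, else L.
Every move lowers a or b (never raises either), so fill the grid row by row in increasing a, and left to right within a row: each cell's successors are then already labelled.
      b=0  b=1  b=2  b=3  b=4  b=5  b=6  b=7
a=0:    L    L    L    L    W    W    W    W
a=1:    L    W    W    W    W    W    L    L
a=2:    W    W    W    W    L    L    L    W
a=3:    W    W    W    W    L    W    W    W
a=4:    W    W    W    W    W    W    W    W
a=5:    W    L    L    L    W    W    W    W
Cells with no legal move (terminal, hence L): (0,0), (0,1), (0,2), (0,3), (1,0).
The remaining L cells, each justified by listing all of its moves:
(1,6): only reaches (1,2)(W), (1,1)(W), (0,5)(W), all W → L
(1,7): only reaches (1,3)(W), (1,2)(W), (0,6)(W), all W → L
(2,4): only reaches (0,4)(W), (2,0)(W), (1,3)(W), all W → L
(2,5): only reaches (0,5)(W), (2,1)(W), (2,0)(W), (1,4)(W), all W → L
(2,6): only reaches (0,6)(W), (2,2)(W), (2,1)(W), (1,5)(W), all W → L
(3,4): only reaches (1,4)(W), (0,4)(W), (3,0)(W), (2,3)(W), all W → L
(5,1): only reaches (3,1)(W), (2,1)(W), (1,1)(W), (4,0)(W), all W → L
(5,2): only reaches (3,2)(W), (2,2)(W), (1,2)(W), (4,1)(W), all W → L
(5,3): only reaches (3,3)(W), (2,3)(W), (1,3)(W), (4,2)(W), all W → L
Every other cell has at least one move into one of the L cells above, so it is W.
L cells per row: a=0: 4, a=1: 3, a=2: 3, a=3: 1, a=4: 0, a=5: 3; total 14.

14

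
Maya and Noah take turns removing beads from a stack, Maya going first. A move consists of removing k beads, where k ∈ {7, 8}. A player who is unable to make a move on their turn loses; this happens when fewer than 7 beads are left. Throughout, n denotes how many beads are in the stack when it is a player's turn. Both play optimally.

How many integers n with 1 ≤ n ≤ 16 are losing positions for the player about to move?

8

Label each position W (a win for the player to move) or L (a loss). A position with no legal move is L; any other position is W exactly when some move reaches an L, and L when every move reaches a W.
n=0: no move → L
n=1: no move → L
n=2: no move → L
n=3: no move → L
n=4: no move → L
n=5: no move → L
n=6: no move → L
n=7: W (go to 0, an L position)
n=8: W (go to 1, an L position)
n=9: W (go to 2, an L position)
n=10: W (go to 3, an L position)
n=11: W (go to 4, an L position)
n=12: W (go to 5, an L position)
n=13: W (go to 6, an L position)
n=14: W (go to 6, an L position)
n=15: L (options 8(W), 7(W) are all W)
n=16: L (options 9(W), 8(W) are all W)
L entries with 1 ≤ n ≤ 16 (n=0 is outside the asked range and is not counted): n = 1, 2, 3, 4, 5, 6, 15, 16; that makes 8.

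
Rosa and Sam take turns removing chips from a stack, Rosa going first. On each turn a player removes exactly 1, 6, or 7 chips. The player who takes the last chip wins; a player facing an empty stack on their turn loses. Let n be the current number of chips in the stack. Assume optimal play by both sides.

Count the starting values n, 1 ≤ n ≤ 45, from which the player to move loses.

Label each position W (a win for the player to move) or L (a loss). A position with no legal move is L; any other position is W exactly when some move reaches an L, and L when every move reaches a W.
n=0: no move → L
n=1: can move to 0, which is L ⇒ W
n=2: the only move is to 1(W), a W ⇒ L
n=3: can move to 2, which is L ⇒ W
n=4: the only move is to 3(W), a W ⇒ L
n=5: can move to 4, which is L ⇒ W
n=6: can move to 0, which is L ⇒ W
n=7: can move to 0, which is L ⇒ W
n=8: can move to 2, which is L ⇒ W
n=9: can move to 2, which is L ⇒ W
n=10: can move to 4, which is L ⇒ W
n=11: can move to 4, which is L ⇒ W
n=12: moves to 11(W), 6(W), 5(W); every one is W ⇒ L
n=13: can move to 12, which is L ⇒ W
n=14: moves to 13(W), 8(W), 7(W); every one is W ⇒ L
n=15: can move to 14, which is L ⇒ W
n=16: moves to 15(W), 10(W), 9(W); every one is W ⇒ L
n=17: can move to 16, which is L ⇒ W
n=18: can move to 12, which is L ⇒ W
n=19: can move to 12, which is L ⇒ W
n=20: can move to 14, which is L ⇒ W
n=21: can move to 14, which is L ⇒ W
n=22: can move to 16, which is L ⇒ W
n=23: can move to 16, which is L ⇒ W
n=24: moves to 23(W), 18(W), 17(W); every one is W ⇒ L
n=25: can move to 24, which is L ⇒ W
n=26: moves to 25(W), 20(W), 19(W); every one is W ⇒ L
n=27: can move to 26, which is L ⇒ W
n=28: moves to 27(W), 22(W), 21(W); every one is W ⇒ L
n=29: can move to 28, which is L ⇒ W
n=30: can move to 24, which is L ⇒ W
n=31: can move to 24, which is L ⇒ W
n=32: can move to 26, which is L ⇒ W
n=33: can move to 26, which is L ⇒ W
n=34: can move to 28, which is L ⇒ W
n=35: can move to 28, which is L ⇒ W
n=36: moves to 35(W), 30(W), 29(W); every one is W ⇒ L
n=37: can move to 36, which is L ⇒ W
n=38: moves to 37(W), 32(W), 31(W); every one is W ⇒ L
n=39: can move to 38, which is L ⇒ W
n=40: moves to 39(W), 34(W), 33(W); every one is W ⇒ L
n=41: can move to 40, which is L ⇒ W
n=42: can move to 36, which is L ⇒ W
n=43: can move to 36, which is L ⇒ W
n=44: can move to 38, which is L ⇒ W
n=45: can move to 38, which is L ⇒ W
L entries with 1 ≤ n ≤ 45 (n=0 is outside the asked range and is not counted): n = 2, 4, 12, 14, 16, 24, 26, 28, 36, 38, 40; that makes 11.

11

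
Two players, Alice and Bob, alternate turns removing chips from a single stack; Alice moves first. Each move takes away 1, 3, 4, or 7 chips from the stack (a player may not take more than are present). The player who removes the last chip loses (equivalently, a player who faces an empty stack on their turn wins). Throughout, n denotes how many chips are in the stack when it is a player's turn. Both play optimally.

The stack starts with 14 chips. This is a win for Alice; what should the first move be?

Remove 3, leaving 11.

Build the W/L table. Terminal = W. A non-terminal position is W if it has a move to some L; otherwise it is L.
n=0: no move; the opponent has just taken the last chip and therefore loses → W
n=1: L (sole option 0(W) is W)
n=2: W (go to 1, an L position)
n=3: L (options 2(W), 0(W) are all W)
n=4: W (go to 3, an L position)
n=5: W (go to 1, an L position)
n=6: W (go to 3, an L position)
n=7: W (go to 3, an L position)
n=8: W (go to 1, an L position)
n=9: L (options 8(W), 6(W), 5(W), 2(W) are all W)
n=10: W (go to 9, an L position)
n=11: L (options 10(W), 8(W), 7(W), 4(W) are all W)
n=12: W (go to 11, an L position)
n=13: W (go to 9, an L position)
n=14: W (go to 11, an L position)
From 14, the L positions reachable in one move are: 11.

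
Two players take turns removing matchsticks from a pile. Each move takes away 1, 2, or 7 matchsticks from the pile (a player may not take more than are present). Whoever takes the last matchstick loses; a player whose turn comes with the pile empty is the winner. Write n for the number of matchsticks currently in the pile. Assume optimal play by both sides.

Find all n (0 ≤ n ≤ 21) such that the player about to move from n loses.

Use the standard recursion: the mover wins at a terminal position; elsewhere, the mover wins exactly when some move hands the opponent an L position.
n=0: no move; the opponent has just taken the last matchstick and therefore loses → W
n=1: →0(W) only, which is W, so L
n=2: →1(L), so W
n=3: →1(L), so W
n=4: →3(W), 2(W) — all W, so L
n=5: →4(L), so W
n=6: →4(L), so W
n=7: →6(W), 5(W), 0(W) — all W, so L
n=8: →7(L), so W
n=9: →7(L), so W
n=10: →9(W), 8(W), 3(W) — all W, so L
n=11: →10(L), so W
n=12: →10(L), so W
n=13: →12(W), 11(W), 6(W) — all W, so L
n=14: →13(L), so W
n=15: →13(L), so W
n=16: →15(W), 14(W), 9(W) — all W, so L
n=17: →16(L), so W
n=18: →16(L), so W
n=19: →18(W), 17(W), 12(W) — all W, so L
n=20: →19(L), so W
n=21: →19(L), so W
Reading off the rows marked L gives the requested list; there are 7 such values of n.

1, 4, 7, 10, 13, 16, 19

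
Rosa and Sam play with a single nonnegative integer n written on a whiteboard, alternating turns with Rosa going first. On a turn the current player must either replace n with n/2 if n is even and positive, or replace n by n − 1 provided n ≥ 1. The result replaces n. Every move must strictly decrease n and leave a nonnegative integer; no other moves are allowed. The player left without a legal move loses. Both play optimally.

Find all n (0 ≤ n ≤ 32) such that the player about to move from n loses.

Compute win/loss labels from the base case upward. A position with no move is L. Any other position is W if it can reach an L in one move, else L.
n=0: no move → L
n=1: reaches L-position 0 → W
n=2: only reaches 1(W), which is W → L
n=3: reaches L-position 2 → W
n=4: reaches L-position 2 → W
n=5: only reaches 4(W), which is W → L
n=6: reaches L-position 5 → W
n=7: only reaches 6(W), which is W → L
n=8: reaches L-position 7 → W
n=9: only reaches 8(W), which is W → L
n=10: reaches L-position 5 → W
n=11: only reaches 10(W), which is W → L
n=12: reaches L-position 11 → W
n=13: only reaches 12(W), which is W → L
n=14: reaches L-position 7 → W
n=15: only reaches 14(W), which is W → L
n=16: reaches L-position 15 → W
n=17: only reaches 16(W), which is W → L
n=18: reaches L-position 9 → W
n=19: only reaches 18(W), which is W → L
n=20: reaches L-position 19 → W
n=21: only reaches 20(W), which is W → L
n=22: reaches L-position 11 → W
n=23: only reaches 22(W), which is W → L
n=24: reaches L-position 23 → W
n=25: only reaches 24(W), which is W → L
n=26: reaches L-position 13 → W
n=27: only reaches 26(W), which is W → L
n=28: reaches L-position 27 → W
n=29: only reaches 28(W), which is W → L
n=30: reaches L-position 15 → W
n=31: only reaches 30(W), which is W → L
n=32: reaches L-position 31 → W
The losing starting values of n are exactly the entries labelled L in this table (16 of them).

0, 2, 5, 7, 9, 11, 13, 15, 17, 19, 21, 23, 25, 27, 29, 31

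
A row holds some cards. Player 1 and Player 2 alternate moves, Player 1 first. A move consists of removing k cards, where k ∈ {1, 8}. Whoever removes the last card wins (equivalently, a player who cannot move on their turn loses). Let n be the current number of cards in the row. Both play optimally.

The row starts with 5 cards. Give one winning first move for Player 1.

Remove 1, leaving 4.

Label each position W (a win for the player to move) or L (a loss). A position with no legal move is L; any other position is W exactly when some move reaches an L, and L when every move reaches a W.
n=0: no move → L
n=1: W (go to 0, an L position)
n=2: L (sole option 1(W) is W)
n=3: W (go to 2, an L position)
n=4: L (sole option 3(W) is W)
n=5: W (go to 4, an L position)
From 5, the L positions reachable in one move are: 4.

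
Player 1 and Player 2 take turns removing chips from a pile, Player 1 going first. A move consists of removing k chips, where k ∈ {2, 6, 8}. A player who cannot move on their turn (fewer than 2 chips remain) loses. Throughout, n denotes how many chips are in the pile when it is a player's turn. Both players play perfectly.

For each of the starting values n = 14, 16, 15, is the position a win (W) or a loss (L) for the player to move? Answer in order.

Build the W/L table. Terminal = L. A non-terminal position is W if it has a move to some L; otherwise it is L.
n=0: no move → L
n=1: no move → L
n=2: reaches L-position 0 → W
n=3: reaches L-position 1 → W
n=4: only reaches 2(W), which is W → L
n=5: only reaches 3(W), which is W → L
n=6: reaches L-position 4 → W
n=7: reaches L-position 5 → W
n=8: reaches L-position 0 → W
n=9: reaches L-position 1 → W
n=10: reaches L-position 4 → W
n=11: reaches L-position 5 → W
n=12: reaches L-position 4 → W
n=13: reaches L-position 5 → W
n=14: only reaches 12(W), 8(W), 6(W), all W → L
n=15: only reaches 13(W), 9(W), 7(W), all W → L
n=16: reaches L-position 14 → W

14: L, 16: W, 15: L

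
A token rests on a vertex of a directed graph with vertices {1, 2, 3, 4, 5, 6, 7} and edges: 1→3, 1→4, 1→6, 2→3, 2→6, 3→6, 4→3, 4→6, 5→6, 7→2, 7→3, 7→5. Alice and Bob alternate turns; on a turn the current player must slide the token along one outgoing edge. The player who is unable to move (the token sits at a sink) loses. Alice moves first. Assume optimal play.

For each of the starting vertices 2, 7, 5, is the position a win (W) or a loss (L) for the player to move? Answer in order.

2: W, 7: L, 5: W

Work bottom-up. With no move the player to move loses. Otherwise the position is W if at least one move leads to an L position for the opponent, and L if every move leads to a W.
Every edge goes from a vertex to one that appears earlier in the order 6, 3, 2, 5, 4, 7, 1, so processing vertices in that order labels each vertex after all of its successors.
6: no outgoing edge → L
3: can move to 6, which is L ⇒ W
2: can move to 6, which is L ⇒ W
5: can move to 6, which is L ⇒ W
4: can move to 6, which is L ⇒ W
7: moves to 5(W), 2(W), 3(W); every one is W ⇒ L
1: can move to 6, which is L ⇒ W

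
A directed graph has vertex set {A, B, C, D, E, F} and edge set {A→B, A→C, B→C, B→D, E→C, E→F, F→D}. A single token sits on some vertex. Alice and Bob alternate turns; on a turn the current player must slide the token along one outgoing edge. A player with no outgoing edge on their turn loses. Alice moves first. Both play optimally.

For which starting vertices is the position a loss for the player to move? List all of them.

Classify positions by backward induction: terminal positions (no move available) are L. From any other position, the mover wins iff some move reaches an L.
Every edge goes from a vertex to one that appears earlier in the order C, D, F, E, B, A, so processing vertices in that order labels each vertex after all of its successors.
C: no outgoing edge → L
D: no outgoing edge → L
F: can move to D, which is L ⇒ W
E: can move to C, which is L ⇒ W
B: can move to D, which is L ⇒ W
A: can move to C, which is L ⇒ W
Reading off the rows marked L gives the requested list; there are 2 such vertices.

C, D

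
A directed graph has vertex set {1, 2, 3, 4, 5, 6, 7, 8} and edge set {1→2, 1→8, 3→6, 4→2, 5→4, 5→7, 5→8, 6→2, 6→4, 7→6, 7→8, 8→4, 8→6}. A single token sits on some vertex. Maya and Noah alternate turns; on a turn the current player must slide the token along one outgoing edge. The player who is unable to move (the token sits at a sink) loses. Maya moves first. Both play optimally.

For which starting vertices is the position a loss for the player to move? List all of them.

2, 3, 8

Positions with no move are L. A position that does have a move is losing for the player to move precisely when every available move leads to a winning position for the opponent. Fill in the labels:
Every edge goes from a vertex to one that appears earlier in the order 2, 4, 6, 8, 3, 1, 7, 5, so processing vertices in that order labels each vertex after all of its successors.
2: no outgoing edge → L
4: reaches L-position 2 → W
6: reaches L-position 2 → W
8: only reaches 6(W), 4(W), all W → L
3: only reaches 6(W), which is W → L
1: reaches L-position 8 → W
7: reaches L-position 8 → W
5: reaches L-position 8 → W
Reading off the rows marked L gives the requested list; there are 3 such vertices.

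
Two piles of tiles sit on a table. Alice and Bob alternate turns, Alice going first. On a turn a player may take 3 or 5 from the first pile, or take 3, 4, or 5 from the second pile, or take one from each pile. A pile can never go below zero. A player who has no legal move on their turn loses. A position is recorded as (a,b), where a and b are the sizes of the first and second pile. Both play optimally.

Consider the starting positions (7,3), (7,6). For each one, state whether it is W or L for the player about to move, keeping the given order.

Use the standard recursion: the mover loses at a terminal position; elsewhere, the mover wins exactly when some move hands the opponent an L position.
No move ever increases a pile, so every position that can arise here has a ≤ 7 and b ≤ 6; it is enough to label the cells with 0 ≤ a ≤ 7 and 0 ≤ b ≤ 6.
Every move lowers a or b (never raises either), so fill the grid row by row in increasing a, and left to right within a row: each cell's successors are then already labelled.
      b=0  b=1  b=2  b=3  b=4  b=5  b=6
a=0:    L    L    L    W    W    W    W
a=1:    L    W    W    W    W    W    L
a=2:    L    W    L    W    W    W    W
a=3:    W    W    W    W    L    L    L
a=4:    W    L    L    L    W    W    W
a=5:    W    W    W    W    W    L    L
a=6:    W    L    L    L    W    W    W
a=7:    W    W    W    W    W    L    L
Cells with no legal move (terminal, hence L): (0,0), (0,1), (0,2), (1,0), (2,0).
The remaining L cells, each justified by listing all of its moves:
(1,6): moves to (1,3)(W), (1,2)(W), (1,1)(W), (0,5)(W); every one is W ⇒ L
(2,2): the only move is to (1,1)(W), a W ⇒ L
(3,4): moves to (0,4)(W), (3,1)(W), (3,0)(W), (2,3)(W); every one is W ⇒ L
(3,5): moves to (0,5)(W), (3,2)(W), (3,1)(W), (3,0)(W), (2,4)(W); every one is W ⇒ L
(3,6): moves to (0,6)(W), (3,3)(W), (3,2)(W), (3,1)(W), (2,5)(W); every one is W ⇒ L
(4,1): moves to (1,1)(W), (3,0)(W); every one is W ⇒ L
(4,2): moves to (1,2)(W), (3,1)(W); every one is W ⇒ L
(4,3): moves to (1,3)(W), (4,0)(W), (3,2)(W); every one is W ⇒ L
(5,5): moves to (2,5)(W), (0,5)(W), (5,2)(W), (5,1)(W), (5,0)(W), (4,4)(W); every one is W ⇒ L
(5,6): moves to (2,6)(W), (0,6)(W), (5,3)(W), (5,2)(W), (5,1)(W), (4,5)(W); every one is W ⇒ L
(6,1): moves to (3,1)(W), (1,1)(W), (5,0)(W); every one is W ⇒ L
(6,2): moves to (3,2)(W), (1,2)(W), (5,1)(W); every one is W ⇒ L
(6,3): moves to (3,3)(W), (1,3)(W), (6,0)(W), (5,2)(W); every one is W ⇒ L
(7,5): moves to (4,5)(W), (2,5)(W), (7,2)(W), (7,1)(W), (7,0)(W), (6,4)(W); every one is W ⇒ L
(7,6): moves to (4,6)(W), (2,6)(W), (7,3)(W), (7,2)(W), (7,1)(W), (6,5)(W); every one is W ⇒ L
Every other cell has at least one move into one of the L cells above, so it is W.
(7,3): the move to (4,3) reaches an L cell, so W
(7,6): one of the L cells justified above, so L

(7,3): W, (7,6): L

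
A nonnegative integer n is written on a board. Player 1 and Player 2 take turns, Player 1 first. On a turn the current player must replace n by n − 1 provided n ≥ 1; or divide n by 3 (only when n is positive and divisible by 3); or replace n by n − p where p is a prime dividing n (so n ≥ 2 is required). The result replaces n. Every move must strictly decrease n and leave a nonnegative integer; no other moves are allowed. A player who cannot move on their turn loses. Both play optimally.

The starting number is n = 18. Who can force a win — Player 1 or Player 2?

Classify positions by backward induction: terminal positions (no move available) are L. From any other position, the mover wins iff some move reaches an L.
n=0: no move → L
n=1: can move to 0, which is L ⇒ W
n=2: can move to 0, which is L ⇒ W
n=3: can move to 0, which is L ⇒ W
n=4: moves to 2(W), 3(W); every one is W ⇒ L
n=5: can move to 0, which is L ⇒ W
n=6: can move to 4, which is L ⇒ W
n=7: can move to 0, which is L ⇒ W
n=8: moves to 6(W), 7(W); every one is W ⇒ L
n=9: can move to 8, which is L ⇒ W
n=10: can move to 8, which is L ⇒ W
n=11: can move to 0, which is L ⇒ W
n=12: can move to 4, which is L ⇒ W
n=13: can move to 0, which is L ⇒ W
n=14: moves to 7(W), 12(W), 13(W); every one is W ⇒ L
n=15: can move to 14, which is L ⇒ W
n=16: can move to 14, which is L ⇒ W
n=17: can move to 0, which is L ⇒ W
n=18: moves to 6(W), 15(W), 16(W), 17(W); every one is W ⇒ L
The starting position 18 is L: whatever Player 1 does, the opponent receives a W position.

Player 2 wins.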